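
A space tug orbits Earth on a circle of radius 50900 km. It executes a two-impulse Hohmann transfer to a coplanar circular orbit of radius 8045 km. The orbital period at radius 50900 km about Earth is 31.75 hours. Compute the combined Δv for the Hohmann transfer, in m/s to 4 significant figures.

From Kepler's third law T² = 4π²r³/μ at r = 50900 km, T = 31.75 hours = 31.75 × 3600 s = 1.143×10^5 s: μ = 4π²r³/T² = 3.98493×10^5 km³/s².
Transfer-ellipse semi-major axis a_t = (r₁ + r₂)/2 = (50900 + 8045)/2 = 29472.5 km.
At r₁ the circular-orbit speed is v₁ = √(μ/r₁) = 2.798 km/s.
On the transfer ellipse at r₁, vis-viva equation gives v_a = √[μ(2/r₁ − 1/a_t)] = 1.462 km/s.
First burn Δv₁ = |v_a − v₁| = 1.336 km/s.
At r₂, v₂ = √(μ/r₂) = 7.038 km/s.
Transfer-orbit speed at r₂: v_p = √[μ(2/r₂ − 1/a_t)] = 9.249 km/s.
Second burn Δv₂ = |v₂ − v_p| = 2.211 km/s.
Total Δv = Δv₁ + Δv₂ = 3.547 km/s.

Δv = 3547 m/s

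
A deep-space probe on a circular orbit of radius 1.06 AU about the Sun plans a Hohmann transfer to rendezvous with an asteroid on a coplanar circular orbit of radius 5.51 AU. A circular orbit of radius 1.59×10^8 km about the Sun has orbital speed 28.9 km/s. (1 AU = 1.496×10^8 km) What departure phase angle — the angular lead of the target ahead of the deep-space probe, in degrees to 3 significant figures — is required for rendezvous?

φ = 97.1°

From the circular-orbit relation v² = μ/r at r = 1.59×10^8 km: μ = v²r = (28.9)² × 1.59×10^8 = 1.32798×10^11 km³/s².
In km: r₁ = 1.06 × 1.496×10^8 = 1.58576×10^8 km; r₂ = 5.51 × 1.496×10^8 = 8.24296×10^8 km.
The Hohmann ellipse has a_t = (r₁ + r₂)/2 = 4.91436×10^8 km.
Transfer time t = π√(a_t³/μ) = 9.3919×10^7 s.
Target angular speed ω₂ = √(μ/r₂³) = 1.5398×10^-8 rad/s.
Angle swept by the target during transfer: ω₂·t = 1.4462 rad = 82.86°.
The deep-space probe traverses 180° on the transfer ellipse, so the target must lead by 180° − 82.86° = 97.1°.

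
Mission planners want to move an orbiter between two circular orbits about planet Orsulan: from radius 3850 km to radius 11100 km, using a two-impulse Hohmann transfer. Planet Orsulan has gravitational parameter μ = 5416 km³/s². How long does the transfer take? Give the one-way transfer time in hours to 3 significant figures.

t = 7.66 hours

Transfer-ellipse semi-major axis a_t = (r₁ + r₂)/2 = (3850 + 11100)/2 = 7475 km.
Half the transfer-orbit period gives t = π√(a_t³/μ) = 27590 s.
Converting: 27590 s ÷ 3600 s/hour = 7.66 hours.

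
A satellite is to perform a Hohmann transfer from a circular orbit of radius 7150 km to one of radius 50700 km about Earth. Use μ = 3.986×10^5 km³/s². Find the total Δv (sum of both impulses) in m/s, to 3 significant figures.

The Hohmann ellipse has a_t = (r₁ + r₂)/2 = 28925 km.
At r₁ the circular-orbit speed is v₁ = √(μ/r₁) = 7.466 km/s.
On the transfer ellipse at r₁, vis-viva gives v_p = √[μ(2/r₁ − 1/a_t)] = 9.885 km/s.
First burn Δv₁ = |v_p − v₁| = 2.419 km/s.
At r₂, v₂ = √(μ/r₂) = 2.804 km/s.
Transfer-orbit speed at r₂: v_a = √[μ(2/r₂ − 1/a_t)] = 1.394 km/s.
Second burn Δv₂ = |v₂ − v_a| = 1.410 km/s.
Δv = Δv₁ + Δv₂ = 2.419 + 1.410 = 3.829 km/s.

Δv = 3830 m/s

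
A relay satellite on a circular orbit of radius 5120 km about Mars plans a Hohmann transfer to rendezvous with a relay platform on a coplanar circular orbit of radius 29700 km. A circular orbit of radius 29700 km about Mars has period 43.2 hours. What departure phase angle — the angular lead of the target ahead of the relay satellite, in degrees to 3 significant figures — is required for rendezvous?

From Kepler's third law T² = 4π²r³/μ at r = 29700 km, T = 43.2 hours = 43.2 × 3600 s = 1.5552×10^5 s: μ = 4π²r³/T² = 42761.9 km³/s².
The Hohmann ellipse has a_t = (r₁ + r₂)/2 = 17410 km.
The half-period of the transfer ellipse is t = π√(a_t³/μ) = 34900 s.
The target's mean motion on its circular orbit is ω₂ = √(μ/r₂³) = 4.040×10^-5 rad/s.
Angle swept by the target during transfer: ω₂·t = 1.410 rad = 80.79°.
The relay satellite traverses 180° on the transfer ellipse, so the target must lead by 180° − 80.79° = 99.2°.

φ = 99.2°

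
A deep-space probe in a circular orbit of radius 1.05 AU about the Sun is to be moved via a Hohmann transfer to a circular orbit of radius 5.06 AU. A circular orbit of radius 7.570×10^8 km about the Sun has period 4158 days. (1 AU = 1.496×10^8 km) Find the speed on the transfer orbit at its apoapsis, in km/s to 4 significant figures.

From Kepler's third law T² = 4π²r³/μ at r = 7.570×10^8 km, T = 4158 days = 4158 × 86400 s = 3.592512×10^8 s: μ = 4π²r³/T² = 1.32694×10^11 km³/s².
In km: r₁ = 1.05 × 1.496×10^8 = 1.5708×10^8 km; r₂ = 5.06 × 1.496×10^8 = 7.56976×10^8 km.
Semi-major axis of the transfer orbit: a_t = (1.5708×10^8 + 7.56976×10^8)/2 = 4.57028×10^8 km.
The apoapsis of the transfer ellipse is at r = 7.56976×10^8 km.
Vis-viva: v = √[μ(2/r − 1/a_t)] = √[1.32694×10^11 × (2/7.56976×10^8 − 1/4.57028×10^8)] = 7.762 km/s.

v = 7.762 km/s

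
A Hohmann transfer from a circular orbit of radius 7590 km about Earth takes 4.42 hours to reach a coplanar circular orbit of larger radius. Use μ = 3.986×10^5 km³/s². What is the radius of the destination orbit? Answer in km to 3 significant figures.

r₂ = 35800 km

Transfer time t = 4.42 hours = 15912 s, and t = π√(a_t³/μ).
So a_t = (μ t²/π²)^(1/3) = (3.986×10^5 × (15912)² / π²)^(1/3) = 21705 km.
Since a_t = (r₁ + r₂)/2, r₂ = 2a_t − r₁ = 2×21705 − 7590 = 35820 km.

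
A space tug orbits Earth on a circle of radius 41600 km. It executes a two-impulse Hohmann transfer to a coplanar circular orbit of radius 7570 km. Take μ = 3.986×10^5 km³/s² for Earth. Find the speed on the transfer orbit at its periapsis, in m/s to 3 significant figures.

v = 9440 m/s

The Hohmann ellipse has a_t = (r₁ + r₂)/2 = 24585 km.
At periapsis, r = 7570 km.
Vis-viva: v = √[μ(2/r − 1/a_t)] = √[3.986×10^5 × (2/7570 − 1/24585)] = 9.439 km/s.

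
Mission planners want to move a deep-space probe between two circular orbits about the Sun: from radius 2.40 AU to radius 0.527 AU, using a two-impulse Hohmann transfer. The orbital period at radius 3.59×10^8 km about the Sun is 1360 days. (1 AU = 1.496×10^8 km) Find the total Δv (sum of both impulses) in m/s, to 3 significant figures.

Δv = 19200 m/s

From Kepler's third law T² = 4π²r³/μ at r = 3.59×10^8 km, T = 1360 days = 1360 × 86400 s = 1.17504×10^8 s: μ = 4π²r³/T² = 1.32293×10^11 km³/s².
In km: r₁ = 2.40 × 1.496×10^8 = 3.5904×10^8 km; r₂ = 0.527 × 1.496×10^8 = 7.88392×10^7 km.
Transfer-ellipse semi-major axis a_t = (r₁ + r₂)/2 = (3.5904×10^8 + 7.88392×10^7)/2 = 2.189396×10^8 km.
At r₁ the circular-orbit speed is v₁ = √(μ/r₁) = 19.1954 km/s.
Transfer-orbit speed at r₁ (vis-viva): v_a = √[μ(2/r₁ − 1/a_t)] = 11.5188 km/s.
First burn Δv₁ = |v_a − v₁| = 7.677 km/s.
Circular speed at r₂: v₂ = √(μ/r₂) = 40.964 km/s.
Transfer-orbit speed at r₂: v_p = √[μ(2/r₂ − 1/a_t)] = 52.457 km/s.
Second burn Δv₂ = |v₂ − v_p| = 11.49 km/s.
Total Δv = Δv₁ + Δv₂ = 19.17 km/s.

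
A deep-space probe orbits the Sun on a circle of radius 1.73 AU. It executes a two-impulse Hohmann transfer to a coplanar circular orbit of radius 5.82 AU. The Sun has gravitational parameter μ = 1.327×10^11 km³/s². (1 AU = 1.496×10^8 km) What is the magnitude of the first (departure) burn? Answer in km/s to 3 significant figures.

Δv₁ = 5.47 km/s

In km: r₁ = 1.73 × 1.496×10^8 = 2.58808×10^8 km; r₂ = 5.82 × 1.496×10^8 = 8.70672×10^8 km.
Semi-major axis of the transfer orbit: a_t = (2.58808×10^8 + 8.70672×10^8)/2 = 5.6474×10^8 km.
On the circular orbit at r = 2.58808×10^8 km, v_c = √(μ/r) = 22.644 km/s.
Vis-viva on the transfer ellipse at r = 2.58808×10^8 km gives v_t = √[μ(2/r − 1/a_t)] = 28.116 km/s.
Δv₁ = |v_t − v_c| = |28.116 − 22.644| = 5.472 km/s.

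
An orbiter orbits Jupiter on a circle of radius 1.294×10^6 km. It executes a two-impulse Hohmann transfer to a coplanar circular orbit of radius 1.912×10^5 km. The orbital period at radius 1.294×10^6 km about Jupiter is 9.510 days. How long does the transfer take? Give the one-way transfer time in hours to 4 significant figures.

t = 49.61 hours

From Kepler's third law T² = 4π²r³/μ at r = 1.294×10^6 km, T = 9.510 days = 9.510 × 86400 s = 8.21664×10^5 s: μ = 4π²r³/T² = 1.26699×10^8 km³/s².
Semi-major axis of the transfer orbit: a_t = (1.294×10^6 + 1.912×10^5)/2 = 7.426×10^5 km.
By Kepler's third law the transfer-orbit period is T = 2π√(a_t³/μ), so t = T/2 = 1.786×10^5 s.
Converting: 1.786×10^5 s ÷ 3600 s/hour = 49.61 hours.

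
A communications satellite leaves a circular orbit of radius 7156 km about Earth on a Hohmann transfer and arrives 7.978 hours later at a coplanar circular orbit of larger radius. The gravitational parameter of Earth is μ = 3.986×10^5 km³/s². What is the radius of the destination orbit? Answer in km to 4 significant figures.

Transfer time t = 7.978 hours = 28720.8 s, and t = π√(a_t³/μ).
So a_t = (μ t²/π²)^(1/3) = (3.986×10^5 × (28720.8)² / π²)^(1/3) = 32177 km.
Since a_t = (r₁ + r₂)/2, r₂ = 2a_t − r₁ = 2×32177 − 7156 = 57198 km.

r₂ = 57200 km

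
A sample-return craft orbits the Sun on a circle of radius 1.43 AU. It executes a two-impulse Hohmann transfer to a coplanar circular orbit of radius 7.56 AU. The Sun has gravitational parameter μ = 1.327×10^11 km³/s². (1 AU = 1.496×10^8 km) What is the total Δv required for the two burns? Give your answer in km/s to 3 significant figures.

In km: r₁ = 1.43 × 1.496×10^8 = 2.13928×10^8 km; r₂ = 7.56 × 1.496×10^8 = 1.130976×10^9 km.
The Hohmann ellipse has a_t = (r₁ + r₂)/2 = 6.72452×10^8 km.
At r₁ the circular-orbit speed is v₁ = √(μ/r₁) = 24.906 km/s.
Transfer-orbit speed at r₁ (vis-viva): v_p = √[μ(2/r₁ − 1/a_t)] = 32.300 km/s.
First burn Δv₁ = |v_p − v₁| = 7.394 km/s.
At r₂, v₂ = √(μ/r₂) = 10.832 km/s.
Transfer-orbit speed at r₂: v_a = √[μ(2/r₂ − 1/a_t)] = 6.1096 km/s.
Second burn Δv₂ = |v₂ − v_a| = 4.722 km/s.
Total Δv = Δv₁ + Δv₂ = 12.12 km/s.

Δv = 12.1 km/s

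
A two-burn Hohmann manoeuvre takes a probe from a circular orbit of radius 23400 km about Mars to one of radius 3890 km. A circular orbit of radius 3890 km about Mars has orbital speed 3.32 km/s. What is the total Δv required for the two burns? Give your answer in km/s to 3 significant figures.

From the circular-orbit relation v² = μ/r at r = 3890 km: μ = v²r = (3.32)² × 3890 = 42877.1 km³/s².
Semi-major axis of the transfer orbit: a_t = (23400 + 3890)/2 = 13645 km.
Circular speed at r₁: v₁ = √(μ/r₁) = √(42877.1/23400) = 1.35365 km/s.
Transfer-orbit speed at r₁ (vis-viva equation): v_a = √[μ(2/r₁ − 1/a_t)] = 0.722758 km/s.
First burn Δv₁ = |v_a − v₁| = 0.6309 km/s.
At r₂, v₂ = √(μ/r₂) = 3.320 km/s.
Transfer-orbit speed at r₂: v_p = √[μ(2/r₂ − 1/a_t)] = 4.348 km/s.
Second burn Δv₂ = |v₂ − v_p| = 1.028 km/s.
Δv = Δv₁ + Δv₂ = 0.6309 + 1.028 = 1.659 km/s.

Δv = 1.66 km/s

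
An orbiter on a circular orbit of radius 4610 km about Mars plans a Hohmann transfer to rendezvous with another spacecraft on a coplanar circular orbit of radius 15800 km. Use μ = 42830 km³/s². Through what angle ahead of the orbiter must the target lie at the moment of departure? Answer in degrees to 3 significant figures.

Transfer-ellipse semi-major axis a_t = (r₁ + r₂)/2 = (4610 + 15800)/2 = 10205 km.
The half-period of the transfer ellipse is t = π√(a_t³/μ) = 15650 s.
The target's mean motion on its circular orbit is ω₂ = √(μ/r₂³) = 1.042×10^-4 rad/s.
Angle swept by the target during transfer: ω₂·t = 1.6307 rad = 93.43°.
Arrival is 180° from departure on the ellipse, so φ = 180° − 93.43° = 86.6°.

φ = 86.6°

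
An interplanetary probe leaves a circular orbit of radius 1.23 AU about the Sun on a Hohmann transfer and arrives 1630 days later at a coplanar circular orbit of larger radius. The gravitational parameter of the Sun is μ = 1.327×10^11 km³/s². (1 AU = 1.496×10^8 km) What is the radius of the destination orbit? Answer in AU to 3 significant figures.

In km: r₁ = 1.23 × 1.496×10^8 = 1.84008×10^8 km.
Transfer time t = 1630 days = 1.40832×10^8 s, and t = π√(a_t³/μ).
So a_t = (μ t²/π²)^(1/3) = (1.327×10^11 × (1.40832×10^8)² / π²)^(1/3) = 6.4366×10^8 km.
Since a_t = (r₁ + r₂)/2, r₂ = 2a_t − r₁ = 2×6.4366×10^8 − 1.84008×10^8 = 1.103312×10^9 km.
In AU: r₂ = 1.103312×10^9 / 1.496×10^8 = 7.38 AU.

r₂ = 7.38 AU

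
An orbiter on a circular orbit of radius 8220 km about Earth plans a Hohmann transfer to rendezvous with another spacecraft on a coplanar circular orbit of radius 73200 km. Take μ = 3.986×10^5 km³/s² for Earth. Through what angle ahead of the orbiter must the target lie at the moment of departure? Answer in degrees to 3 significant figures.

The Hohmann ellipse has a_t = (r₁ + r₂)/2 = 40710 km.
The half-period of the transfer ellipse is t = π√(a_t³/μ) = 40872.7 s.
Target angular speed ω₂ = √(μ/r₂³) = 3.18788×10^-5 rad/s.
Angle swept by the target during transfer: ω₂·t = 1.30297 rad = 74.65°.
The orbiter traverses 180° on the transfer ellipse, so the target must lead by 180° − 74.65° = 105°.

φ = 105°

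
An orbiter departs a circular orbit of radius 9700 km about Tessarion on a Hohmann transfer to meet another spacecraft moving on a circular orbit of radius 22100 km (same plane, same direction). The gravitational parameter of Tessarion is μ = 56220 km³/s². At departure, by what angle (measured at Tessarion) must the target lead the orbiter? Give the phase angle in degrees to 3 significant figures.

φ = 70.2°

The Hohmann ellipse has a_t = (r₁ + r₂)/2 = 15900 km.
The half-period of the transfer ellipse is t = π√(a_t³/μ) = 26560 s.
Target angular speed ω₂ = √(μ/r₂³) = 7.217×10^-5 rad/s.
Angle swept by the target during transfer: ω₂·t = 1.917 rad = 109.8°.
The orbiter traverses 180° on the transfer ellipse, so the target must lead by 180° − 109.8° = 70.2°.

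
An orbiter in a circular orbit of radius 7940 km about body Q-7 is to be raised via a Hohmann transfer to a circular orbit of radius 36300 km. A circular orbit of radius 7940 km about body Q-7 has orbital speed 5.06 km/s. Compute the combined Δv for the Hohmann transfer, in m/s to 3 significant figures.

From the circular-orbit relation v² = μ/r at r = 7940 km: μ = v²r = (5.06)² × 7940 = 2.03293×10^5 km³/s².
Semi-major axis of the transfer orbit: a_t = (7940 + 36300)/2 = 22120 km.
At r₁ the circular-orbit speed is v₁ = √(μ/r₁) = 5.060 km/s.
Transfer-orbit speed at r₁ (vis-viva equation): v_p = √[μ(2/r₁ − 1/a_t)] = 6.482 km/s.
First burn Δv₁ = |v_p − v₁| = 1.422 km/s.
At r₂, v₂ = √(μ/r₂) = 2.3665 km/s.
Transfer-orbit speed at r₂: v_a = √[μ(2/r₂ − 1/a_t)] = 1.4178 km/s.
Second burn Δv₂ = |v₂ − v_a| = 0.9487 km/s.
Total Δv = Δv₁ + Δv₂ = 2.371 km/s.

Δv = 2370 m/s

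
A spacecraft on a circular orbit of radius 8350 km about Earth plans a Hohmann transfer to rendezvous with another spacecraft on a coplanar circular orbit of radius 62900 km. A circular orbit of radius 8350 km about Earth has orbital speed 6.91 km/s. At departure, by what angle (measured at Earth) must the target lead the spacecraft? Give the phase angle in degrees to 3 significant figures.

From the circular-orbit relation v² = μ/r at r = 8350 km: μ = v²r = (6.91)² × 8350 = 3.98697×10^5 km³/s².
The Hohmann ellipse has a_t = (r₁ + r₂)/2 = 35625 km.
Transfer time t = π√(a_t³/μ) = 33450 s.
Target angular speed ω₂ = √(μ/r₂³) = 4.003×10^-5 rad/s.
Angle swept by the target during transfer: ω₂·t = 1.339 rad = 76.72°.
The spacecraft traverses 180° on the transfer ellipse, so the target must lead by 180° − 76.72° = 103°.

φ = 103°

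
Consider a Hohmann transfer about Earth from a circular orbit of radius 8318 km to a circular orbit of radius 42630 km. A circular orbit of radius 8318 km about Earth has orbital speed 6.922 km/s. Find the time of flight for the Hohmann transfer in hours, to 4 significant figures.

t = 5.620 hours

From the circular-orbit relation v² = μ/r at r = 8318 km: μ = v²r = (6.922)² × 8318 = 3.98549×10^5 km³/s².
Semi-major axis of the transfer orbit: a_t = (8318 + 42630)/2 = 25474 km.
Transfer time t = π√(a_t³/μ) = π√((25474)³ / 3.98549×10^5) = 20233 s.
Converting: 20233 s ÷ 3600 s/hour = 5.620 hours.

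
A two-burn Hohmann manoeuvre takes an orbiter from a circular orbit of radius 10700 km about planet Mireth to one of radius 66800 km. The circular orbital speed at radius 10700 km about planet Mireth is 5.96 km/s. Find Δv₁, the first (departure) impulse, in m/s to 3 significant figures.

From the circular-orbit relation v² = μ/r at r = 10700 km: μ = v²r = (5.96)² × 10700 = 3.80081×10^5 km³/s².
Semi-major axis of the transfer orbit: a_t = (10700 + 66800)/2 = 38750 km.
Circular speed at r = 10700 km: v_c = √(μ/r) = 5.960 km/s.
Transfer-orbit speed at the same r (vis-viva, a = a_t): v_t = √[μ(2/r − 1/a_t)] = 7.825 km/s.
Δv₁ = |v_t − v_c| = |7.825 − 5.960| = 1.865 km/s.

Δv₁ = 1870 m/s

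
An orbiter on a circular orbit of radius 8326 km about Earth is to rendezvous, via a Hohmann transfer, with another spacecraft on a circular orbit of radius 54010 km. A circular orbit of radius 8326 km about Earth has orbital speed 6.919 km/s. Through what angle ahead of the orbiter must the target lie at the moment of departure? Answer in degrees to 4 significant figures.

φ = 101.1°

From the circular-orbit relation v² = μ/r at r = 8326 km: μ = v²r = (6.919)² × 8326 = 3.98587×10^5 km³/s².
Semi-major axis of the transfer orbit: a_t = (8326 + 54010)/2 = 31168 km.
Transfer time t = π√(a_t³/μ) = 27380 s.
The target's mean motion on its circular orbit is ω₂ = √(μ/r₂³) = 5.030×10^-5 rad/s.
Angle swept by the target during transfer: ω₂·t = 1.3772 rad = 78.91°.
Arrival is 180° from departure on the ellipse, so φ = 180° − 78.91° = 101.1°.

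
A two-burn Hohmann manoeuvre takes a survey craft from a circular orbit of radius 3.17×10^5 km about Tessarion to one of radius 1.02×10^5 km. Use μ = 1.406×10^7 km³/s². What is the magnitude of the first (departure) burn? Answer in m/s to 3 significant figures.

Δv₁ = 2010 m/s

The Hohmann ellipse has a_t = (r₁ + r₂)/2 = 2.095×10^5 km.
On the circular orbit at r = 3.170×10^5 km, v_c = √(μ/r) = 6.660 km/s.
Transfer-orbit speed at the same r (vis-viva, a = a_t): v_t = √[μ(2/r − 1/a_t)] = 4.647 km/s.
Δv₁ = |v_t − v_c| = |4.647 − 6.660| = 2.013 km/s.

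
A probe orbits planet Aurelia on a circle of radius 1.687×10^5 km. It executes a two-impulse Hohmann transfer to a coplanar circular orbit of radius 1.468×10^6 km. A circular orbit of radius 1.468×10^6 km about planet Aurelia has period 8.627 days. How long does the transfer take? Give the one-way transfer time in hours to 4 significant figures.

From Kepler's third law T² = 4π²r³/μ at r = 1.468×10^6 km, T = 8.627 days = 8.627 × 86400 s = 7.453728×10^5 s: μ = 4π²r³/T² = 2.24797×10^8 km³/s².
The Hohmann ellipse has a_t = (r₁ + r₂)/2 = 8.1835×10^5 km.
Transfer time t = π√(a_t³/μ) = π√((8.1835×10^5)³ / 2.24797×10^8) = 1.5512×10^5 s.
Converting: 1.5512×10^5 s ÷ 3600 s/hour = 43.09 hours.

t = 43.09 hours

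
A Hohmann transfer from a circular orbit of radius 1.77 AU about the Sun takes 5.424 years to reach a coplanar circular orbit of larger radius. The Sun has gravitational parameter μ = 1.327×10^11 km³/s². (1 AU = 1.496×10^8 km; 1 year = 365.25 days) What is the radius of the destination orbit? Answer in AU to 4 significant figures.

r₂ = 8.030 AU

In km: r₁ = 1.77 × 1.496×10^8 = 2.64792×10^8 km.
Transfer time t = 5.424 years × 365.25 × 86400 s = 1.711684224×10^8 s, and t = π√(a_t³/μ).
So a_t = (μ t²/π²)^(1/3) = (1.327×10^11 × (1.711684224×10^8)² / π²)^(1/3) = 7.3306×10^8 km.
Since a_t = (r₁ + r₂)/2, r₂ = 2a_t − r₁ = 2×7.3306×10^8 − 2.64792×10^8 = 1.201328×10^9 km.
In AU: r₂ = 1.201328×10^9 / 1.496×10^8 = 8.030 AU.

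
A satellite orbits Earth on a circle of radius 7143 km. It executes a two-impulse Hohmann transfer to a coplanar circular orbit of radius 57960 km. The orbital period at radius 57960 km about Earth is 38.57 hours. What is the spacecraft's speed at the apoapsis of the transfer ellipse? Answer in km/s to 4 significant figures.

From Kepler's third law T² = 4π²r³/μ at r = 57960 km, T = 38.57 hours = 38.57 × 3600 s = 1.38852×10^5 s: μ = 4π²r³/T² = 3.98695×10^5 km³/s².
Semi-major axis of the transfer orbit: a_t = (7143 + 57960)/2 = 32551.5 km.
At apoapsis, r = 57960 km.
Vis-viva: v = √[μ(2/r − 1/a_t)] = √[3.98695×10^5 × (2/57960 − 1/32551.5)] = 1.229 km/s.

v = 1.229 km/s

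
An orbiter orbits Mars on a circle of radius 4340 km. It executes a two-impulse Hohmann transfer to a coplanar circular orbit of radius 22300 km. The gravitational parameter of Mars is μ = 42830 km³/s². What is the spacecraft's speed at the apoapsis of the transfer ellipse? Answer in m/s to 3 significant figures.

The Hohmann ellipse has a_t = (r₁ + r₂)/2 = 13320 km.
The apoapsis of the transfer ellipse is at r = 22300 km.
Applying v² = μ(2/r − 1/a_t): v = 0.7911 km/s.

v = 791 m/s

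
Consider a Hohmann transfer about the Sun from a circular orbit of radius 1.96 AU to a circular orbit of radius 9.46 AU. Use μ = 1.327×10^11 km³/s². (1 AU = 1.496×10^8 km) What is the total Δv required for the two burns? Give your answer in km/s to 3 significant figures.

In km: r₁ = 1.96 × 1.496×10^8 = 2.93216×10^8 km; r₂ = 9.46 × 1.496×10^8 = 1.415216×10^9 km.
Semi-major axis of the transfer orbit: a_t = (2.93216×10^8 + 1.415216×10^9)/2 = 8.54216×10^8 km.
At r₁ the circular-orbit speed is v₁ = √(μ/r₁) = 21.2736 km/s.
On the transfer ellipse at r₁, v² = μ(2/r − 1/a) gives v_p = √[μ(2/r₁ − 1/a_t)] = 27.3823 km/s.
First burn Δv₁ = |v_p − v₁| = 6.109 km/s.
Circular speed at r₂: v₂ = √(μ/r₂) = 9.683 km/s.
Transfer-orbit speed at r₂: v_a = √[μ(2/r₂ − 1/a_t)] = 5.673 km/s.
Second burn Δv₂ = |v₂ − v_a| = 4.010 km/s.
Δv = Δv₁ + Δv₂ = 6.109 + 4.010 = 10.12 km/s.

Δv = 10.1 km/s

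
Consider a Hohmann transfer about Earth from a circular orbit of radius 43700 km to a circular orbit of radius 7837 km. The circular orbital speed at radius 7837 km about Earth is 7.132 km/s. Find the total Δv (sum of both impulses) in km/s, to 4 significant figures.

Δv = 3.510 km/s

From the circular-orbit relation v² = μ/r at r = 7837 km: μ = v²r = (7.132)² × 7837 = 3.98632×10^5 km³/s².
Semi-major axis of the transfer orbit: a_t = (43700 + 7837)/2 = 25768.5 km.
Circular speed at r₁: v₁ = √(μ/r₁) = √(3.98632×10^5/43700) = 3.020268 km/s.
Transfer-orbit speed at r₁ (vis-viva equation): v_a = √[μ(2/r₁ − 1/a_t)] = 1.665620 km/s.
First burn Δv₁ = |v_a − v₁| = 1.3546 km/s.
At r₂, v₂ = √(μ/r₂) = 7.1320 km/s.
Transfer-orbit speed at r₂: v_p = √[μ(2/r₂ − 1/a_t)] = 9.2877 km/s.
Second burn Δv₂ = |v₂ − v_p| = 2.1557 km/s.
Δv = Δv₁ + Δv₂ = 1.3546 + 2.1557 = 3.510 km/s.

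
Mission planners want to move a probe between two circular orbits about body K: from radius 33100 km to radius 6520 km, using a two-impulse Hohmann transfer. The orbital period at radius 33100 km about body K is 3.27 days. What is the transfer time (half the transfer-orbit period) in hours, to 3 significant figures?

From Kepler's third law T² = 4π²r³/μ at r = 33100 km, T = 3.27 days = 3.27 × 86400 s = 2.82528×10^5 s: μ = 4π²r³/T² = 17935.8 km³/s².
The Hohmann ellipse has a_t = (r₁ + r₂)/2 = 19810 km.
Half the transfer-orbit period gives t = π√(a_t³/μ) = 65410 s.
Converting: 65410 s ÷ 3600 s/hour = 18.2 hours.

t = 18.2 hours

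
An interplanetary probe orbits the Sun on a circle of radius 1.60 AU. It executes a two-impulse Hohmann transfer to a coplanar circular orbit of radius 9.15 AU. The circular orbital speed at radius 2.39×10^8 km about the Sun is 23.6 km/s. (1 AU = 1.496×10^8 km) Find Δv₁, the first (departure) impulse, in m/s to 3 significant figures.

From the circular-orbit relation v² = μ/r at r = 2.39×10^8 km: μ = v²r = (23.6)² × 2.39×10^8 = 1.33113×10^11 km³/s².
In km: r₁ = 1.60 × 1.496×10^8 = 2.3936×10^8 km; r₂ = 9.15 × 1.496×10^8 = 1.36884×10^9 km.
Semi-major axis of the transfer orbit: a_t = (2.3936×10^8 + 1.36884×10^9)/2 = 8.041×10^8 km.
Circular speed at r = 2.3936×10^8 km: v_c = √(μ/r) = 23.5822 km/s.
Vis-viva on the transfer ellipse at r = 2.3936×10^8 km gives v_t = √[μ(2/r − 1/a_t)] = 30.7685 km/s.
Δv₁ = |v_t − v_c| = |30.7685 − 23.5822| = 7.186 km/s.

Δv₁ = 7190 m/s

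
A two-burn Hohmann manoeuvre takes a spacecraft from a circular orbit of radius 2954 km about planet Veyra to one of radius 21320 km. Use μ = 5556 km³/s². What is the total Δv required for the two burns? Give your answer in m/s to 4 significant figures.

Δv = 704.9 m/s

Transfer-ellipse semi-major axis a_t = (r₁ + r₂)/2 = (2954 + 21320)/2 = 12137 km.
Circular speed at r₁: v₁ = √(μ/r₁) = √(5556/2954) = 1.371437 km/s.
Transfer-orbit speed at r₁ (vis-viva equation): v_p = √[μ(2/r₁ − 1/a_t)] = 1.817665 km/s.
First burn Δv₁ = |v_p − v₁| = 0.44623 km/s.
Circular speed at r₂: v₂ = √(μ/r₂) = 0.51049 km/s.
Transfer-orbit speed at r₂: v_a = √[μ(2/r₂ − 1/a_t)] = 0.25185 km/s.
Second burn Δv₂ = |v₂ − v_a| = 0.25864 km/s.
Total Δv = Δv₁ + Δv₂ = 0.7049 km/s.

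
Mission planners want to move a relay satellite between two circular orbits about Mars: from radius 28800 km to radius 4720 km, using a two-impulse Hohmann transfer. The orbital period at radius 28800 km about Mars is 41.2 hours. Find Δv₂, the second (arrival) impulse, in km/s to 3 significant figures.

Δv₂ = 0.937 km/s

From Kepler's third law T² = 4π²r³/μ at r = 28800 km, T = 41.2 hours = 41.2 × 3600 s = 1.4832×10^5 s: μ = 4π²r³/T² = 42868.4 km³/s².
Semi-major axis of the transfer orbit: a_t = (28800 + 4720)/2 = 16760 km.
Circular speed at r = 4720 km: v_c = √(μ/r) = 3.01369 km/s.
Transfer-orbit speed at the same r (vis-viva, a = a_t): v_t = √[μ(2/r − 1/a_t)] = 3.95055 km/s.
Δv₂ = |v_t − v_c| = |3.95055 − 3.01369| = 0.9369 km/s.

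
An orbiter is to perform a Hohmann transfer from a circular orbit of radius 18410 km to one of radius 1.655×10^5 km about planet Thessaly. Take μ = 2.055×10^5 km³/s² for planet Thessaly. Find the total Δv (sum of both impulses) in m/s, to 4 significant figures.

Transfer-ellipse semi-major axis a_t = (r₁ + r₂)/2 = (18410 + 1.655×10^5)/2 = 91955 km.
Circular speed at r₁: v₁ = √(μ/r₁) = √(2.055×10^5/18410) = 3.341 km/s.
Transfer-orbit speed at r₁ (v² = μ(2/r − 1/a)): v_p = √[μ(2/r₁ − 1/a_t)] = 4.482 km/s.
First burn Δv₁ = |v_p − v₁| = 1.141 km/s.
At r₂, v₂ = √(μ/r₂) = 1.1143 km/s.
Transfer-orbit speed at r₂: v_a = √[μ(2/r₂ − 1/a_t)] = 0.49859 km/s.
Second burn Δv₂ = |v₂ − v_a| = 0.6157 km/s.
Δv = Δv₁ + Δv₂ = 1.141 + 0.6157 = 1.757 km/s.

Δv = 1757 m/s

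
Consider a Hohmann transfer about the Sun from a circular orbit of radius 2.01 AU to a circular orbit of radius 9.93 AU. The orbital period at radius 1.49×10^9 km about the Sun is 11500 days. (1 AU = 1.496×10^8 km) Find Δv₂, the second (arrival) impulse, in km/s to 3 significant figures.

From Kepler's third law T² = 4π²r³/μ at r = 1.49×10^9 km, T = 11500 days = 11500 × 86400 s = 9.936×10^8 s: μ = 4π²r³/T² = 1.32280×10^11 km³/s².
In km: r₁ = 2.01 × 1.496×10^8 = 3.00696×10^8 km; r₂ = 9.93 × 1.496×10^8 = 1.485528×10^9 km.
The Hohmann ellipse has a_t = (r₁ + r₂)/2 = 8.93112×10^8 km.
Circular speed at r = 1.485528×10^9 km: v_c = √(μ/r) = 9.436 km/s.
Vis-viva on the transfer ellipse at r = 1.485528×10^9 km gives v_t = √[μ(2/r − 1/a_t)] = 5.475 km/s.
Δv₂ = |v_t − v_c| = |5.475 − 9.436| = 3.961 km/s.

Δv₂ = 3.96 km/s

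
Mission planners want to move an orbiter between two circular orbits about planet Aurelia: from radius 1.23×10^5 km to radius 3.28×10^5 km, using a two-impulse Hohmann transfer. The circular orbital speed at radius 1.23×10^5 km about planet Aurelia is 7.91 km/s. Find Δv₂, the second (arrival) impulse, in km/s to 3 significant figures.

From the circular-orbit relation v² = μ/r at r = 1.23×10^5 km: μ = v²r = (7.91)² × 1.23×10^5 = 7.69588×10^6 km³/s².
The Hohmann ellipse has a_t = (r₁ + r₂)/2 = 2.255×10^5 km.
Circular speed at r = 3.280×10^5 km: v_c = √(μ/r) = 4.84387 km/s.
Vis-viva on the transfer ellipse at r = 3.280×10^5 km gives v_t = √[μ(2/r − 1/a_t)] = 3.57743 km/s.
Δv₂ = |v_t − v_c| = |3.57743 − 4.84387| = 1.266 km/s.

Δv₂ = 1.27 km/s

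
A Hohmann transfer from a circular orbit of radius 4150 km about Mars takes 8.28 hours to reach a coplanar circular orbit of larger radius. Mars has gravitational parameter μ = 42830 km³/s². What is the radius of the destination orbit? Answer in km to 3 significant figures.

Transfer time t = 8.28 hours = 29808 s, and t = π√(a_t³/μ).
So a_t = (μ t²/π²)^(1/3) = (42830 × (29808)² / π²)^(1/3) = 15681 km.
Since a_t = (r₁ + r₂)/2, r₂ = 2a_t − r₁ = 2×15681 − 4150 = 27212 km.

r₂ = 27200 km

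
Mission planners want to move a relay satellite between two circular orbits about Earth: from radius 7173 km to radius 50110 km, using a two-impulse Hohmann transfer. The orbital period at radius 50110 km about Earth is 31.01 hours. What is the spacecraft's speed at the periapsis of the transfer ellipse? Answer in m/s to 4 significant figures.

v = 9860 m/s

From Kepler's third law T² = 4π²r³/μ at r = 50110 km, T = 31.01 hours = 31.01 × 3600 s = 1.11636×10^5 s: μ = 4π²r³/T² = 3.98588×10^5 km³/s².
The Hohmann ellipse has a_t = (r₁ + r₂)/2 = 28641.5 km.
The periapsis of the transfer ellipse is at r = 7173 km.
From the vis-viva equation, v = √[μ(2/r − 1/a_t)] = 9.860 km/s.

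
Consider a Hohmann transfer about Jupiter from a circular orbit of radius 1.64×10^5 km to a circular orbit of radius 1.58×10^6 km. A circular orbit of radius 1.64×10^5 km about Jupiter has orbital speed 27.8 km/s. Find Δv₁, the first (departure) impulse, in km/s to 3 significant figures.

Δv₁ = 9.62 km/s

From the circular-orbit relation v² = μ/r at r = 1.64×10^5 km: μ = v²r = (27.8)² × 1.64×10^5 = 1.26746×10^8 km³/s².
The Hohmann ellipse has a_t = (r₁ + r₂)/2 = 8.720×10^5 km.
On the circular orbit at r = 1.640×10^5 km, v_c = √(μ/r) = 27.800 km/s.
Transfer-orbit speed at the same r (vis-viva, a = a_t): v_t = √[μ(2/r − 1/a_t)] = 37.421 km/s.
Δv₁ = |v_t − v_c| = |37.421 − 27.800| = 9.621 km/s.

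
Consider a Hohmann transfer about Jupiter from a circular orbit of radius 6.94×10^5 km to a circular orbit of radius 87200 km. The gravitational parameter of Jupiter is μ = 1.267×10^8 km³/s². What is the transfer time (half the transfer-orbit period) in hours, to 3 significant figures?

Semi-major axis of the transfer orbit: a_t = (6.940×10^5 + 87200)/2 = 3.906×10^5 km.
By Kepler's third law the transfer-orbit period is T = 2π√(a_t³/μ), so t = T/2 = 68130 s.
Converting: 68130 s ÷ 3600 s/hour = 18.9 hours.

t = 18.9 hours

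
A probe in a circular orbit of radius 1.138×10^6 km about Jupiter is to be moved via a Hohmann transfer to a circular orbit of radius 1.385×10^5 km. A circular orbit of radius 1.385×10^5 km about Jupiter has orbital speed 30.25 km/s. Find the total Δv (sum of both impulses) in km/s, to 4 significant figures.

From the circular-orbit relation v² = μ/r at r = 1.385×10^5 km: μ = v²r = (30.25)² × 1.385×10^5 = 1.26736×10^8 km³/s².
Semi-major axis of the transfer orbit: a_t = (1.138×10^6 + 1.385×10^5)/2 = 6.3825×10^5 km.
At r₁ the circular-orbit speed is v₁ = √(μ/r₁) = 10.553 km/s.
Transfer-orbit speed at r₁ (v² = μ(2/r − 1/a)): v_a = √[μ(2/r₁ − 1/a_t)] = 4.9160 km/s.
First burn Δv₁ = |v_a − v₁| = 5.637 km/s.
At r₂, v₂ = √(μ/r₂) = 30.25 km/s.
Transfer-orbit speed at r₂: v_p = √[μ(2/r₂ − 1/a_t)] = 40.39 km/s.
Second burn Δv₂ = |v₂ − v_p| = 10.14 km/s.
Δv = Δv₁ + Δv₂ = 5.637 + 10.14 = 15.78 km/s.

Δv = 15.78 km/s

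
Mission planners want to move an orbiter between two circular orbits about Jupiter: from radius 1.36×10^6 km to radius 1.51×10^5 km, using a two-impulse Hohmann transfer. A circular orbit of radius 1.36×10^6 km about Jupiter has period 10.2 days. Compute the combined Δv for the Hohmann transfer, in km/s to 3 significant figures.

From Kepler's third law T² = 4π²r³/μ at r = 1.36×10^6 km, T = 10.2 days = 10.2 × 86400 s = 8.8128×10^5 s: μ = 4π²r³/T² = 1.27864×10^8 km³/s².
Transfer-ellipse semi-major axis a_t = (r₁ + r₂)/2 = (1.360×10^6 + 1.510×10^5)/2 = 7.555×10^5 km.
Circular speed at r₁: v₁ = √(μ/r₁) = √(1.27864×10^8/1.360×10^6) = 9.696 km/s.
Transfer-orbit speed at r₁ (v² = μ(2/r − 1/a)): v_a = √[μ(2/r₁ − 1/a_t)] = 4.335 km/s.
First burn Δv₁ = |v_a − v₁| = 5.361 km/s.
Circular speed at r₂: v₂ = √(μ/r₂) = 29.100 km/s.
Transfer-orbit speed at r₂: v_p = √[μ(2/r₂ − 1/a_t)] = 39.043 km/s.
Second burn Δv₂ = |v₂ − v_p| = 9.943 km/s.
Δv = Δv₁ + Δv₂ = 5.361 + 9.943 = 15.30 km/s.

Δv = 15.3 km/s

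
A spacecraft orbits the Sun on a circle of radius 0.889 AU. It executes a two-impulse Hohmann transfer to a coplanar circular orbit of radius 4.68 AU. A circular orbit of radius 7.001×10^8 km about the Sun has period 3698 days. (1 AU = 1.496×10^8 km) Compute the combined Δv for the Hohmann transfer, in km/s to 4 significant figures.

Δv = 15.35 km/s

From Kepler's third law T² = 4π²r³/μ at r = 7.001×10^8 km, T = 3698 days = 3698 × 86400 s = 3.195072×10^8 s: μ = 4π²r³/T² = 1.32702×10^11 km³/s².
In km: r₁ = 0.889 × 1.496×10^8 = 1.329944×10^8 km; r₂ = 4.68 × 1.496×10^8 = 7.00128×10^8 km.
The Hohmann ellipse has a_t = (r₁ + r₂)/2 = 4.165612×10^8 km.
At r₁ the circular-orbit speed is v₁ = √(μ/r₁) = 31.588 km/s.
Transfer-orbit speed at r₁ (v² = μ(2/r − 1/a)): v_p = √[μ(2/r₁ − 1/a_t)] = 40.952 km/s.
First burn Δv₁ = |v_p − v₁| = 9.364 km/s.
Circular speed at r₂: v₂ = √(μ/r₂) = 13.767 km/s.
Transfer-orbit speed at r₂: v_a = √[μ(2/r₂ − 1/a_t)] = 7.7791 km/s.
Second burn Δv₂ = |v₂ − v_a| = 5.988 km/s.
Total Δv = Δv₁ + Δv₂ = 15.35 km/s.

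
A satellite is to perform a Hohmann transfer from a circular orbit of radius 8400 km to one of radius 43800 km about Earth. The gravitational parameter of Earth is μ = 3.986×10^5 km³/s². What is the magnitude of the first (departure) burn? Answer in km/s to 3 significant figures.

Transfer-ellipse semi-major axis a_t = (r₁ + r₂)/2 = (8400 + 43800)/2 = 26100 km.
On the circular orbit at r = 8400 km, v_c = √(μ/r) = 6.889 km/s.
Vis-viva on the transfer ellipse at r = 8400 km gives v_t = √[μ(2/r − 1/a_t)] = 8.924 km/s.
Δv₁ = |v_t − v_c| = |8.924 − 6.889| = 2.035 km/s.

Δv₁ = 2.04 km/s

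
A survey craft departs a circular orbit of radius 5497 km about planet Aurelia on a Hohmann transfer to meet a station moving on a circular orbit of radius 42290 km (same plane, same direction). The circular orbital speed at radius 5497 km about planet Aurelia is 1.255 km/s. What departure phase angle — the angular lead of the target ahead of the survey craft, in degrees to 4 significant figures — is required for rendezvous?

From the circular-orbit relation v² = μ/r at r = 5497 km: μ = v²r = (1.255)² × 5497 = 8657.91 km³/s².
Semi-major axis of the transfer orbit: a_t = (5497 + 42290)/2 = 23893.5 km.
Transfer time t = π√(a_t³/μ) = 1.2470×10^5 s.
Target angular speed ω₂ = √(μ/r₂³) = 1.0699×10^-5 rad/s.
Angle swept by the target during transfer: ω₂·t = 1.3342 rad = 76.44°.
The survey craft traverses 180° on the transfer ellipse, so the target must lead by 180° − 76.44° = 103.6°.

φ = 103.6°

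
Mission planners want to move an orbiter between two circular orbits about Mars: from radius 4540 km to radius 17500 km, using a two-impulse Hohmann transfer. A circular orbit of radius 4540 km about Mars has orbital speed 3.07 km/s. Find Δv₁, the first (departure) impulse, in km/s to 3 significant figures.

Δv₁ = 0.799 km/s

From the circular-orbit relation v² = μ/r at r = 4540 km: μ = v²r = (3.07)² × 4540 = 42789.0 km³/s².
Semi-major axis of the transfer orbit: a_t = (4540 + 17500)/2 = 11020 km.
Circular speed at r = 4540 km: v_c = √(μ/r) = 3.0700 km/s.
Transfer-orbit speed at the same r (vis-viva, a = a_t): v_t = √[μ(2/r − 1/a_t)] = 3.8687 km/s.
Δv₁ = |v_t − v_c| = |3.8687 − 3.0700| = 0.7987 km/s.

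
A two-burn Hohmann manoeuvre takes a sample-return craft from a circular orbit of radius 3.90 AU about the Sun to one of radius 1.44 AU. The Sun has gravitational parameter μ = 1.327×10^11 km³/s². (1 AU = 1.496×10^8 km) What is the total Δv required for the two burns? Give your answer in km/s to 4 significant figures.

In km: r₁ = 3.90 × 1.496×10^8 = 5.8344×10^8 km; r₂ = 1.44 × 1.496×10^8 = 2.15424×10^8 km.
The Hohmann ellipse has a_t = (r₁ + r₂)/2 = 3.99432×10^8 km.
At r₁ the circular-orbit speed is v₁ = √(μ/r₁) = 15.081 km/s.
On the transfer ellipse at r₁, v² = μ(2/r − 1/a) gives v_a = √[μ(2/r₁ − 1/a_t)] = 11.075 km/s.
First burn Δv₁ = |v_a − v₁| = 4.006 km/s.
At r₂, v₂ = √(μ/r₂) = 24.819 km/s.
Transfer-orbit speed at r₂: v_p = √[μ(2/r₂ − 1/a_t)] = 29.996 km/s.
Second burn Δv₂ = |v₂ − v_p| = 5.177 km/s.
Δv = Δv₁ + Δv₂ = 4.006 + 5.177 = 9.183 km/s.

Δv = 9.183 km/s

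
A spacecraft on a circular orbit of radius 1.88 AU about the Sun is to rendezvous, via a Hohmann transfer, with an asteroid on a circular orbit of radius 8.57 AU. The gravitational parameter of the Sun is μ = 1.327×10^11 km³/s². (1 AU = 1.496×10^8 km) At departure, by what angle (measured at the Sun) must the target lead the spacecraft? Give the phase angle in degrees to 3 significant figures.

In km: r₁ = 1.88 × 1.496×10^8 = 2.81248×10^8 km; r₂ = 8.57 × 1.496×10^8 = 1.282072×10^9 km.
Transfer-ellipse semi-major axis a_t = (r₁ + r₂)/2 = (2.81248×10^8 + 1.282072×10^9)/2 = 7.8166×10^8 km.
Transfer time t = π√(a_t³/μ) = 1.8847×10^8 s.
Target angular speed ω₂ = √(μ/r₂³) = 7.9354×10^-9 rad/s.
Angle swept by the target during transfer: ω₂·t = 1.4956 rad = 85.69°.
Arrival is 180° from departure on the ellipse, so φ = 180° − 85.69° = 94.3°.

φ = 94.3°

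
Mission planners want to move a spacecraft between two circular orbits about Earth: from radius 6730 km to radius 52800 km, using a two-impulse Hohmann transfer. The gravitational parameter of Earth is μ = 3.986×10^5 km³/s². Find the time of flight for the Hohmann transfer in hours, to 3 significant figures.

t = 7.10 hours

Semi-major axis of the transfer orbit: a_t = (6730 + 52800)/2 = 29765 km.
By Kepler's third law the transfer-orbit period is T = 2π√(a_t³/μ), so t = T/2 = 25550 s.
Converting: 25550 s ÷ 3600 s/hour = 7.10 hours.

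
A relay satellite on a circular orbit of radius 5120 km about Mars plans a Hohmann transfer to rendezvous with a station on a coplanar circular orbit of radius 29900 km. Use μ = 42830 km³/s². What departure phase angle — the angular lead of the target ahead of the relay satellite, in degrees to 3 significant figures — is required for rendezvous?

φ = 99.3°

Transfer-ellipse semi-major axis a_t = (r₁ + r₂)/2 = (5120 + 29900)/2 = 17510 km.
The half-period of the transfer ellipse is t = π√(a_t³/μ) = 35170 s.
Target angular speed ω₂ = √(μ/r₂³) = 4.003×10^-5 rad/s.
Angle swept by the target during transfer: ω₂·t = 1.408 rad = 80.67°.
The relay satellite traverses 180° on the transfer ellipse, so the target must lead by 180° − 80.67° = 99.3°.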